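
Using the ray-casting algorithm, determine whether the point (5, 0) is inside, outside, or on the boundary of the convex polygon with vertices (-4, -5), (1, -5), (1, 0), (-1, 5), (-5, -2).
The point (5, 0) lies strictly outside the polygon

Cast a horizontal ray to the right from the query point and count how many polygon edges it crosses (each edge strictly once or zero times, handled with the usual half-open convention). 
Parity of crossings → even ⇒ outside.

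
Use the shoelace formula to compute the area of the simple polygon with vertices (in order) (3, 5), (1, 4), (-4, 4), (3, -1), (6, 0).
Area = 55/2

Shoelace formula: Area = (1/2) |Σ_i (x_i · y_{i+1} − x_{i+1} · y_i)| (indices mod n). Compute each cross term:
  (3)(4) − (1)(5) = 7
  (1)(4) − (-4)(4) = 20
  (-4)(-1) − (3)(4) = -8
  (3)(0) − (6)(-1) = 6
  (6)(5) − (3)(0) = 30
Sum = 55, so (signed) Area = 55/2 = 55/2, |Area| = 55/2.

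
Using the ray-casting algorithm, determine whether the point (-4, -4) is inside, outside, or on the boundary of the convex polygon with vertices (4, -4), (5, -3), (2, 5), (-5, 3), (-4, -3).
The point (-4, -4) lies strictly outside the polygon

Cast a horizontal ray to the right from the query point and count how many polygon edges it crosses (each edge strictly once or zero times, handled with the usual half-open convention). 
Parity of crossings → even ⇒ outside.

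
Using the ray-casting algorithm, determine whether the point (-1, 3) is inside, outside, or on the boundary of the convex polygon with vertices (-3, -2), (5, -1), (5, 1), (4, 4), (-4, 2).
The point (-1, 3) lies strictly outside the polygon

Cast a horizontal ray to the right from the query point and count how many polygon edges it crosses (each edge strictly once or zero times, handled with the usual half-open convention). 
Parity of crossings → even ⇒ outside.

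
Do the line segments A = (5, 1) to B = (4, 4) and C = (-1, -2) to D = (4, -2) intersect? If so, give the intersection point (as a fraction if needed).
No (intersection of containing lines falls outside at least one segment)

Parametrize and solve: t = -1, s = 7/5. At least one of these is outside [0, 1], so the segments do not intersect.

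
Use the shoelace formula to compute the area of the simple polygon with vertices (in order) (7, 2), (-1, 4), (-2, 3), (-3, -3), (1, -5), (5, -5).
Area = 133/2

Shoelace formula: Area = (1/2) |Σ_i (x_i · y_{i+1} − x_{i+1} · y_i)| (indices mod n). Compute each cross term:
  (7)(4) − (-1)(2) = 30
  (-1)(3) − (-2)(4) = 5
  (-2)(-3) − (-3)(3) = 15
  (-3)(-5) − (1)(-3) = 18
  (1)(-5) − (5)(-5) = 20
  (5)(2) − (7)(-5) = 45
Sum = 133, so (signed) Area = 133/2 = 133/2, |Area| = 133/2.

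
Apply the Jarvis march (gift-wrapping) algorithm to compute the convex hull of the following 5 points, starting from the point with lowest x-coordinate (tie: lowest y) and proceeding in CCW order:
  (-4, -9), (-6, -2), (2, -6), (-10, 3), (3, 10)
Hull (CCW) = [(-10, 3), (-4, -9), (2, -6), (3, 10)]

Jarvis march: at each step, from the current hull vertex p, select the next vertex q as the point such that every other point lies strictly to the left of (or on) the directed line p → q. (Equivalently: for every other point r, the cross product (q − p) × (r − p) ≥ 0.)
Starting point (lowest x, tie lowest y): (-10, 3). Wrap until returning to start. Resulting hull: (-10, 3), (-4, -9), (2, -6), (3, 10).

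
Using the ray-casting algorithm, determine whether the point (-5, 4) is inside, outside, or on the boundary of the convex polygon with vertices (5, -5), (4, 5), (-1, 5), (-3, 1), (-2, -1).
The point (-5, 4) lies strictly outside the polygon

Cast a horizontal ray to the right from the query point and count how many polygon edges it crosses (each edge strictly once or zero times, handled with the usual half-open convention). 
Parity of crossings → even ⇒ outside.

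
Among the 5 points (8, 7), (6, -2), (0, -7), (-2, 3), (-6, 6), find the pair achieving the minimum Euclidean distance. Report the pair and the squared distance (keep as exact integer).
Pair = ((-2, 3), (-6, 6)); squared distance = 25

Compute all C(5, 2) = 10 pairwise squared distances (x_i − x_j)² + (y_i − y_j)². The minimum is 25, attained by the pair ((-2, 3), (-6, 6)).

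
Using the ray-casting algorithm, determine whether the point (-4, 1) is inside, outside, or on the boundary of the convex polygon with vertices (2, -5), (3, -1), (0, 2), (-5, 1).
The point (-4, 1) lies strictly inside the polygon

Cast a horizontal ray to the right from the query point and count how many polygon edges it crosses (each edge strictly once or zero times, handled with the usual half-open convention). 
Parity of crossings → odd ⇒ inside.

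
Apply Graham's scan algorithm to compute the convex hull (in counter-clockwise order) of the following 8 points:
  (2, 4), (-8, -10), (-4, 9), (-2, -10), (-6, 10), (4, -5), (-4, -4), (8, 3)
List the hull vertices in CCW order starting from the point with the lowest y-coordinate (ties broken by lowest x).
Hull (CCW) = [(-8, -10), (-2, -10), (4, -5), (8, 3), (-6, 10)]

Graham scan procedure:
  1. Find the pivot p₀ = point with lowest y (tie → lowest x): (-8, -10).
  2. Sort the remaining points by polar angle around p₀.
  3. Walk through sorted points, maintaining a stack; pop the top while the last three entries make a non-left turn (cross product ≤ 0).
  4. Final stack is the convex hull in CCW order: (-8, -10), (-2, -10), (4, -5), (8, 3), (-6, 10).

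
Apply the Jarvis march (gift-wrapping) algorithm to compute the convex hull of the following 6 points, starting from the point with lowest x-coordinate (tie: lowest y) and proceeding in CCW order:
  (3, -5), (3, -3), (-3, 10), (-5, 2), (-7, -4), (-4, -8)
Hull (CCW) = [(-7, -4), (-4, -8), (3, -5), (3, -3), (-3, 10)]

Jarvis march: at each step, from the current hull vertex p, select the next vertex q as the point such that every other point lies strictly to the left of (or on) the directed line p → q. (Equivalently: for every other point r, the cross product (q − p) × (r − p) ≥ 0.)
Starting point (lowest x, tie lowest y): (-7, -4). Wrap until returning to start. Resulting hull: (-7, -4), (-4, -8), (3, -5), (3, -3), (-3, 10).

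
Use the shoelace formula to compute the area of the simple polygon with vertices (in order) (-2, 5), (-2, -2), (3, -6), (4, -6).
Area = 23

Shoelace formula: Area = (1/2) |Σ_i (x_i · y_{i+1} − x_{i+1} · y_i)| (indices mod n). Compute each cross term:
  (-2)(-2) − (-2)(5) = 14
  (-2)(-6) − (3)(-2) = 18
  (3)(-6) − (4)(-6) = 6
  (4)(5) − (-2)(-6) = 8
Sum = 46, so (signed) Area = 46/2 = 23, |Area| = 23.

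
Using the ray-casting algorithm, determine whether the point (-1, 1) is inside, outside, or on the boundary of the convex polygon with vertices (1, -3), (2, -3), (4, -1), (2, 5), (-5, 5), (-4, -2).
The point (-1, 1) lies strictly inside the polygon

Cast a horizontal ray to the right from the query point and count how many polygon edges it crosses (each edge strictly once or zero times, handled with the usual half-open convention). 
Parity of crossings → odd ⇒ inside.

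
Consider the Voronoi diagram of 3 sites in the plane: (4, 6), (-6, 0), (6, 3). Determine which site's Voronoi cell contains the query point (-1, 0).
Nearest site = (-6, 0)

The Voronoi cell of site s contains exactly those query points closer to s than to any other site. Compute squared distances from q = (-1, 0) to each site:
  (-6 − -1)² + (0 − 0)² = 25
  (6 − -1)² + (3 − 0)² = 58
  (4 − -1)² + (6 − 0)² = 61
Minimum is attained by (-6, 0), so q lies in its Voronoi cell.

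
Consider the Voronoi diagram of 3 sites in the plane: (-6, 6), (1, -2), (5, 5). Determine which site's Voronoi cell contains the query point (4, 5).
Nearest site = (5, 5)

The Voronoi cell of site s contains exactly those query points closer to s than to any other site. Compute squared distances from q = (4, 5) to each site:
  (5 − 4)² + (5 − 5)² = 1
  (1 − 4)² + (-2 − 5)² = 58
  (-6 − 4)² + (6 − 5)² = 101
Minimum is attained by (5, 5), so q lies in its Voronoi cell.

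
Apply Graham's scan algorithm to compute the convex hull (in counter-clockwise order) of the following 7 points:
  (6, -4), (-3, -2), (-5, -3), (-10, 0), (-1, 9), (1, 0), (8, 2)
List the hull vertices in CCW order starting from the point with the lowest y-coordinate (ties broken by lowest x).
Hull (CCW) = [(6, -4), (8, 2), (-1, 9), (-10, 0), (-5, -3)]

Graham scan procedure:
  1. Find the pivot p₀ = point with lowest y (tie → lowest x): (6, -4).
  2. Sort the remaining points by polar angle around p₀.
  3. Walk through sorted points, maintaining a stack; pop the top while the last three entries make a non-left turn (cross product ≤ 0).
  4. Final stack is the convex hull in CCW order: (6, -4), (8, 2), (-1, 9), (-10, 0), (-5, -3).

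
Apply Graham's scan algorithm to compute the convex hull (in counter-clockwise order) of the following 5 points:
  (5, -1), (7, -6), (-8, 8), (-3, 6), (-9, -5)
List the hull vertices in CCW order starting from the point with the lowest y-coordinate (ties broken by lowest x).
Hull (CCW) = [(7, -6), (5, -1), (-3, 6), (-8, 8), (-9, -5)]

Graham scan procedure:
  1. Find the pivot p₀ = point with lowest y (tie → lowest x): (7, -6).
  2. Sort the remaining points by polar angle around p₀.
  3. Walk through sorted points, maintaining a stack; pop the top while the last three entries make a non-left turn (cross product ≤ 0).
  4. Final stack is the convex hull in CCW order: (7, -6), (5, -1), (-3, 6), (-8, 8), (-9, -5).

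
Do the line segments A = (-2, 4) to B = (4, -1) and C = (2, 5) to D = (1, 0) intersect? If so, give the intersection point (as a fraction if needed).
Yes; intersection at (44/35, 9/7) (t = 19/35 on AB, s = 26/35 on CD)

Parametrize AB as A + t(B − A) = (-2 + 6 t, 4 + -5 t) and CD as C + s(D − C) = (2 + -1 s, 5 + -5 s). Solve the linear system for (t, s). Determinant = 35 ≠ 0, so a unique intersection of the containing lines exists. Solution: t = 19/35, s = 26/35 — both in [0, 1], so the segments cross. Intersection point: (44/35, 9/7).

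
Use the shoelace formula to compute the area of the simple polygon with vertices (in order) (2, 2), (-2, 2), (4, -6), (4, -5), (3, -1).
Area = 35/2

Shoelace formula: Area = (1/2) |Σ_i (x_i · y_{i+1} − x_{i+1} · y_i)| (indices mod n). Compute each cross term:
  (2)(2) − (-2)(2) = 8
  (-2)(-6) − (4)(2) = 4
  (4)(-5) − (4)(-6) = 4
  (4)(-1) − (3)(-5) = 11
  (3)(2) − (2)(-1) = 8
Sum = 35, so (signed) Area = 35/2 = 35/2, |Area| = 35/2.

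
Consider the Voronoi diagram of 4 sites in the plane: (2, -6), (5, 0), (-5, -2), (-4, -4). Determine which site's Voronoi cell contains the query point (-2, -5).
Nearest site = (-4, -4)

The Voronoi cell of site s contains exactly those query points closer to s than to any other site. Compute squared distances from q = (-2, -5) to each site:
  (-4 − -2)² + (-4 − -5)² = 5
  (2 − -2)² + (-6 − -5)² = 17
  (-5 − -2)² + (-2 − -5)² = 18
  (5 − -2)² + (0 − -5)² = 74
Minimum is attained by (-4, -4), so q lies in its Voronoi cell.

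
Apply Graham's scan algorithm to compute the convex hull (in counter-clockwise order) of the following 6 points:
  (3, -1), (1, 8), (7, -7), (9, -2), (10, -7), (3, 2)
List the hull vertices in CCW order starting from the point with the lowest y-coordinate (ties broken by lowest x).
Hull (CCW) = [(7, -7), (10, -7), (9, -2), (1, 8), (3, -1)]

Graham scan procedure:
  1. Find the pivot p₀ = point with lowest y (tie → lowest x): (7, -7).
  2. Sort the remaining points by polar angle around p₀.
  3. Walk through sorted points, maintaining a stack; pop the top while the last three entries make a non-left turn (cross product ≤ 0).
  4. Final stack is the convex hull in CCW order: (7, -7), (10, -7), (9, -2), (1, 8), (3, -1).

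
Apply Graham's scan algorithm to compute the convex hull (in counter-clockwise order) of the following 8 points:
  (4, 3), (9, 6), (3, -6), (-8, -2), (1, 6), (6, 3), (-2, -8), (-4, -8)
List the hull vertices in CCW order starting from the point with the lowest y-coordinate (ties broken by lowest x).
Hull (CCW) = [(-4, -8), (-2, -8), (3, -6), (9, 6), (1, 6), (-8, -2)]

Graham scan procedure:
  1. Find the pivot p₀ = point with lowest y (tie → lowest x): (-4, -8).
  2. Sort the remaining points by polar angle around p₀.
  3. Walk through sorted points, maintaining a stack; pop the top while the last three entries make a non-left turn (cross product ≤ 0).
  4. Final stack is the convex hull in CCW order: (-4, -8), (-2, -8), (3, -6), (9, 6), (1, 6), (-8, -2).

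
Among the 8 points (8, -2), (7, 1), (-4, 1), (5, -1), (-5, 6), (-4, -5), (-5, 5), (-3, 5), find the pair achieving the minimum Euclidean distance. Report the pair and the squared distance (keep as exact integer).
Pair = ((-5, 6), (-5, 5)); squared distance = 1

Compute all C(8, 2) = 28 pairwise squared distances (x_i − x_j)² + (y_i − y_j)². The minimum is 1, attained by the pair ((-5, 6), (-5, 5)).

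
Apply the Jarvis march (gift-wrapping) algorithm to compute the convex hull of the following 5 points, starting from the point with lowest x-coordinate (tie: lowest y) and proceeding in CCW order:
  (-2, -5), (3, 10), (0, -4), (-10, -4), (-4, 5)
Hull (CCW) = [(-10, -4), (-2, -5), (0, -4), (3, 10), (-4, 5)]

Jarvis march: at each step, from the current hull vertex p, select the next vertex q as the point such that every other point lies strictly to the left of (or on) the directed line p → q. (Equivalently: for every other point r, the cross product (q − p) × (r − p) ≥ 0.)
Starting point (lowest x, tie lowest y): (-10, -4). Wrap until returning to start. Resulting hull: (-10, -4), (-2, -5), (0, -4), (3, 10), (-4, 5).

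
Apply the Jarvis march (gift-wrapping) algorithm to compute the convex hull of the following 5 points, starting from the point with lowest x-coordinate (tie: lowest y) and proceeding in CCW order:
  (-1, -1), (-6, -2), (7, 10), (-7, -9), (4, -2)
Hull (CCW) = [(-7, -9), (4, -2), (7, 10), (-6, -2)]

Jarvis march: at each step, from the current hull vertex p, select the next vertex q as the point such that every other point lies strictly to the left of (or on) the directed line p → q. (Equivalently: for every other point r, the cross product (q − p) × (r − p) ≥ 0.)
Starting point (lowest x, tie lowest y): (-7, -9). Wrap until returning to start. Resulting hull: (-7, -9), (4, -2), (7, 10), (-6, -2).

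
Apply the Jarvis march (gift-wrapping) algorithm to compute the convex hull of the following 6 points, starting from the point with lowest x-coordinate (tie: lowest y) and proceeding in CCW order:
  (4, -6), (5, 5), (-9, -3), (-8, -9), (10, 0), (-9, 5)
Hull (CCW) = [(-9, -3), (-8, -9), (4, -6), (10, 0), (5, 5), (-9, 5)]

Jarvis march: at each step, from the current hull vertex p, select the next vertex q as the point such that every other point lies strictly to the left of (or on) the directed line p → q. (Equivalently: for every other point r, the cross product (q − p) × (r − p) ≥ 0.)
Starting point (lowest x, tie lowest y): (-9, -3). Wrap until returning to start. Resulting hull: (-9, -3), (-8, -9), (4, -6), (10, 0), (5, 5), (-9, 5).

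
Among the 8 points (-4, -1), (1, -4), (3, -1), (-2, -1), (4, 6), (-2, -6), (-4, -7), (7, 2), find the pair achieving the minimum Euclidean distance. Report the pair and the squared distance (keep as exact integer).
Pair = ((-4, -1), (-2, -1)); squared distance = 4

Compute all C(8, 2) = 28 pairwise squared distances (x_i − x_j)² + (y_i − y_j)². The minimum is 4, attained by the pair ((-4, -1), (-2, -1)).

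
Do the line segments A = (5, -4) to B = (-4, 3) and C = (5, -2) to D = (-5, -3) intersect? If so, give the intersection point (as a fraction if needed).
Yes; intersection at (215/79, -176/79) (t = 20/79 on AB, s = 18/79 on CD)

Parametrize AB as A + t(B − A) = (5 + -9 t, -4 + 7 t) and CD as C + s(D − C) = (5 + -10 s, -2 + -1 s). Solve the linear system for (t, s). Determinant = -79 ≠ 0, so a unique intersection of the containing lines exists. Solution: t = 20/79, s = 18/79 — both in [0, 1], so the segments cross. Intersection point: (215/79, -176/79).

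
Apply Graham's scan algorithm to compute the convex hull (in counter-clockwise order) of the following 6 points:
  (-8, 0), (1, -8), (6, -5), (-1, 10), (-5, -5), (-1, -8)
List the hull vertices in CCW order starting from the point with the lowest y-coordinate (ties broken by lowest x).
Hull (CCW) = [(-1, -8), (1, -8), (6, -5), (-1, 10), (-8, 0), (-5, -5)]

Graham scan procedure:
  1. Find the pivot p₀ = point with lowest y (tie → lowest x): (-1, -8).
  2. Sort the remaining points by polar angle around p₀.
  3. Walk through sorted points, maintaining a stack; pop the top while the last three entries make a non-left turn (cross product ≤ 0).
  4. Final stack is the convex hull in CCW order: (-1, -8), (1, -8), (6, -5), (-1, 10), (-8, 0), (-5, -5).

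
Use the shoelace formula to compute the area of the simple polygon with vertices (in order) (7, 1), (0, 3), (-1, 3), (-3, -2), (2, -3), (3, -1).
Area = 65/2

Shoelace formula: Area = (1/2) |Σ_i (x_i · y_{i+1} − x_{i+1} · y_i)| (indices mod n). Compute each cross term:
  (7)(3) − (0)(1) = 21
  (0)(3) − (-1)(3) = 3
  (-1)(-2) − (-3)(3) = 11
  (-3)(-3) − (2)(-2) = 13
  (2)(-1) − (3)(-3) = 7
  (3)(1) − (7)(-1) = 10
Sum = 65, so (signed) Area = 65/2 = 65/2, |Area| = 65/2.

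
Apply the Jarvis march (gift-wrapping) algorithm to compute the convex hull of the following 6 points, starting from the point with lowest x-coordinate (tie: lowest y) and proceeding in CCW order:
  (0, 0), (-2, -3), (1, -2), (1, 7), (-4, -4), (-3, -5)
Hull (CCW) = [(-4, -4), (-3, -5), (1, -2), (1, 7)]

Jarvis march: at each step, from the current hull vertex p, select the next vertex q as the point such that every other point lies strictly to the left of (or on) the directed line p → q. (Equivalently: for every other point r, the cross product (q − p) × (r − p) ≥ 0.)
Starting point (lowest x, tie lowest y): (-4, -4). Wrap until returning to start. Resulting hull: (-4, -4), (-3, -5), (1, -2), (1, 7).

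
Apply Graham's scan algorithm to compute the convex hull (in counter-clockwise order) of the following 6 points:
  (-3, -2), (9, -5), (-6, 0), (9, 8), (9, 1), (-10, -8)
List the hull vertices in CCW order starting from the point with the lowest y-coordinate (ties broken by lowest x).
Hull (CCW) = [(-10, -8), (9, -5), (9, 8), (-6, 0)]

Graham scan procedure:
  1. Find the pivot p₀ = point with lowest y (tie → lowest x): (-10, -8).
  2. Sort the remaining points by polar angle around p₀.
  3. Walk through sorted points, maintaining a stack; pop the top while the last three entries make a non-left turn (cross product ≤ 0).
  4. Final stack is the convex hull in CCW order: (-10, -8), (9, -5), (9, 8), (-6, 0).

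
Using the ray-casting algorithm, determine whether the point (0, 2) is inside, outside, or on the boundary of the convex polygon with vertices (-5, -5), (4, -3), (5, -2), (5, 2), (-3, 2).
The point (0, 2) lies on the polygon boundary

Boundary check: the query satisfies the collinearity and bounding-box conditions for some polygon edge, so it lies exactly on the boundary.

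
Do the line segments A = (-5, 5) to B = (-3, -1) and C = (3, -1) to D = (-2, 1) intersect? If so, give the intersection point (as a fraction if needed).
No (intersection of containing lines falls outside at least one segment)

Parametrize and solve: t = 7/13, s = 18/13. At least one of these is outside [0, 1], so the segments do not intersect.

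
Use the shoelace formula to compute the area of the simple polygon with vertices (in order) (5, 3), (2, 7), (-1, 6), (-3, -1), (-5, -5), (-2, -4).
Area = 101/2

Shoelace formula: Area = (1/2) |Σ_i (x_i · y_{i+1} − x_{i+1} · y_i)| (indices mod n). Compute each cross term:
  (5)(7) − (2)(3) = 29
  (2)(6) − (-1)(7) = 19
  (-1)(-1) − (-3)(6) = 19
  (-3)(-5) − (-5)(-1) = 10
  (-5)(-4) − (-2)(-5) = 10
  (-2)(3) − (5)(-4) = 14
Sum = 101, so (signed) Area = 101/2 = 101/2, |Area| = 101/2.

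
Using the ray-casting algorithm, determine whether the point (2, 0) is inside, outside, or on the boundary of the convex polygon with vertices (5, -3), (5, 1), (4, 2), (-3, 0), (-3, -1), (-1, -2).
The point (2, 0) lies strictly inside the polygon

Cast a horizontal ray to the right from the query point and count how many polygon edges it crosses (each edge strictly once or zero times, handled with the usual half-open convention). 
Parity of crossings → odd ⇒ inside.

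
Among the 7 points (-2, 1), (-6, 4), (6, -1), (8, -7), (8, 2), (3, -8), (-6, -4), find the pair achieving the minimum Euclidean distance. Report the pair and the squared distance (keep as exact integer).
Pair = ((6, -1), (8, 2)); squared distance = 13

Compute all C(7, 2) = 21 pairwise squared distances (x_i − x_j)² + (y_i − y_j)². The minimum is 13, attained by the pair ((6, -1), (8, 2)).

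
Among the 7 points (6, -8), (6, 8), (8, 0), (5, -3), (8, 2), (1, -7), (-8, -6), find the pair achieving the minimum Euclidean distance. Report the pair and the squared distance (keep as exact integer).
Pair = ((8, 0), (8, 2)); squared distance = 4

Compute all C(7, 2) = 21 pairwise squared distances (x_i − x_j)² + (y_i − y_j)². The minimum is 4, attained by the pair ((8, 0), (8, 2)).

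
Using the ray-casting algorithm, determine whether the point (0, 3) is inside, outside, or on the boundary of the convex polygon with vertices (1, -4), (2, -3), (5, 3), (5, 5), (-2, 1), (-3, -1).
The point (0, 3) lies strictly outside the polygon

Cast a horizontal ray to the right from the query point and count how many polygon edges it crosses (each edge strictly once or zero times, handled with the usual half-open convention). 
Parity of crossings → even ⇒ outside.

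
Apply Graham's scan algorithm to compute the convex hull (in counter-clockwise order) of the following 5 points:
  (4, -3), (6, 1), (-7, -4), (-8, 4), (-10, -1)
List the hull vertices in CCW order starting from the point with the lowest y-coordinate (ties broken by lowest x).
Hull (CCW) = [(-7, -4), (4, -3), (6, 1), (-8, 4), (-10, -1)]

Graham scan procedure:
  1. Find the pivot p₀ = point with lowest y (tie → lowest x): (-7, -4).
  2. Sort the remaining points by polar angle around p₀.
  3. Walk through sorted points, maintaining a stack; pop the top while the last three entries make a non-left turn (cross product ≤ 0).
  4. Final stack is the convex hull in CCW order: (-7, -4), (4, -3), (6, 1), (-8, 4), (-10, -1).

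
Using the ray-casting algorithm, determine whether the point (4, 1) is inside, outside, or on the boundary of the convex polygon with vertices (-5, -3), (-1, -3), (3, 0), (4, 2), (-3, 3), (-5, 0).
The point (4, 1) lies strictly outside the polygon

Cast a horizontal ray to the right from the query point and count how many polygon edges it crosses (each edge strictly once or zero times, handled with the usual half-open convention). 
Parity of crossings → even ⇒ outside.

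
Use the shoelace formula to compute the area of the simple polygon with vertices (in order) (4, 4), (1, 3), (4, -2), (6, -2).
Area = 15

Shoelace formula: Area = (1/2) |Σ_i (x_i · y_{i+1} − x_{i+1} · y_i)| (indices mod n). Compute each cross term:
  (4)(3) − (1)(4) = 8
  (1)(-2) − (4)(3) = -14
  (4)(-2) − (6)(-2) = 4
  (6)(4) − (4)(-2) = 32
Sum = 30, so (signed) Area = 30/2 = 15, |Area| = 15.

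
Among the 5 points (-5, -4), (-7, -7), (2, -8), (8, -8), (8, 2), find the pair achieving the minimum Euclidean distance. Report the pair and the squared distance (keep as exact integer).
Pair = ((-5, -4), (-7, -7)); squared distance = 13

Compute all C(5, 2) = 10 pairwise squared distances (x_i − x_j)² + (y_i − y_j)². The minimum is 13, attained by the pair ((-5, -4), (-7, -7)).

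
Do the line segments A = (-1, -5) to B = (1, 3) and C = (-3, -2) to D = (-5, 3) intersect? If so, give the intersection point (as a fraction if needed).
No (intersection of containing lines falls outside at least one segment)

Parametrize and solve: t = -2/13, s = -11/13. At least one of these is outside [0, 1], so the segments do not intersect.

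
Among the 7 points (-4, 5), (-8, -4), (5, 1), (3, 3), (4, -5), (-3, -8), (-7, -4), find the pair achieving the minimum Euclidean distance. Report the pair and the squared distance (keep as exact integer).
Pair = ((-8, -4), (-7, -4)); squared distance = 1

Compute all C(7, 2) = 21 pairwise squared distances (x_i − x_j)² + (y_i − y_j)². The minimum is 1, attained by the pair ((-8, -4), (-7, -4)).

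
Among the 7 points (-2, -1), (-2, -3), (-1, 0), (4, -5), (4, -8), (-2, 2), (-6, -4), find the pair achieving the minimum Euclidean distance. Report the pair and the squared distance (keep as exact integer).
Pair = ((-2, -1), (-1, 0)); squared distance = 2

Compute all C(7, 2) = 21 pairwise squared distances (x_i − x_j)² + (y_i − y_j)². The minimum is 2, attained by the pair ((-2, -1), (-1, 0)).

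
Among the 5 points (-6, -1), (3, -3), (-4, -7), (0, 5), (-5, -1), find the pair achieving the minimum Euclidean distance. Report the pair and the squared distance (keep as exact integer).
Pair = ((-6, -1), (-5, -1)); squared distance = 1

Compute all C(5, 2) = 10 pairwise squared distances (x_i − x_j)² + (y_i − y_j)². The minimum is 1, attained by the pair ((-6, -1), (-5, -1)).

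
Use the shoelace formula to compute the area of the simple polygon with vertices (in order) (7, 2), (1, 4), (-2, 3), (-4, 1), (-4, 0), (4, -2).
Area = 81/2

Shoelace formula: Area = (1/2) |Σ_i (x_i · y_{i+1} − x_{i+1} · y_i)| (indices mod n). Compute each cross term:
  (7)(4) − (1)(2) = 26
  (1)(3) − (-2)(4) = 11
  (-2)(1) − (-4)(3) = 10
  (-4)(0) − (-4)(1) = 4
  (-4)(-2) − (4)(0) = 8
  (4)(2) − (7)(-2) = 22
Sum = 81, so (signed) Area = 81/2 = 81/2, |Area| = 81/2.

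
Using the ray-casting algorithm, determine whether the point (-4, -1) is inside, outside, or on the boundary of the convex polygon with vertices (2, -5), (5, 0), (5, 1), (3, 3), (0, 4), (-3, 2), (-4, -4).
The point (-4, -1) lies strictly outside the polygon

Cast a horizontal ray to the right from the query point and count how many polygon edges it crosses (each edge strictly once or zero times, handled with the usual half-open convention). 
Parity of crossings → even ⇒ outside.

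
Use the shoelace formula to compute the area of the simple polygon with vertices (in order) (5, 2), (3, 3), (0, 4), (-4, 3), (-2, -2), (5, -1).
Area = 39

Shoelace formula: Area = (1/2) |Σ_i (x_i · y_{i+1} − x_{i+1} · y_i)| (indices mod n). Compute each cross term:
  (5)(3) − (3)(2) = 9
  (3)(4) − (0)(3) = 12
  (0)(3) − (-4)(4) = 16
  (-4)(-2) − (-2)(3) = 14
  (-2)(-1) − (5)(-2) = 12
  (5)(2) − (5)(-1) = 15
Sum = 78, so (signed) Area = 78/2 = 39, |Area| = 39.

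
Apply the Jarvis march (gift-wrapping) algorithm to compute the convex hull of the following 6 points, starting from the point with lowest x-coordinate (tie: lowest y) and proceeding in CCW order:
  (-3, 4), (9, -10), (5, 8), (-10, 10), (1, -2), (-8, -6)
Hull (CCW) = [(-10, 10), (-8, -6), (9, -10), (5, 8)]

Jarvis march: at each step, from the current hull vertex p, select the next vertex q as the point such that every other point lies strictly to the left of (or on) the directed line p → q. (Equivalently: for every other point r, the cross product (q − p) × (r − p) ≥ 0.)
Starting point (lowest x, tie lowest y): (-10, 10). Wrap until returning to start. Resulting hull: (-10, 10), (-8, -6), (9, -10), (5, 8).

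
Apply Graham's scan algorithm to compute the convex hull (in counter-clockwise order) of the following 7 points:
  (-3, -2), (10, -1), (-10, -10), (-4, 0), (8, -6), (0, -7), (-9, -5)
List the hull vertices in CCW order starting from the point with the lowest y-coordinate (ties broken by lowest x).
Hull (CCW) = [(-10, -10), (8, -6), (10, -1), (-4, 0), (-9, -5)]

Graham scan procedure:
  1. Find the pivot p₀ = point with lowest y (tie → lowest x): (-10, -10).
  2. Sort the remaining points by polar angle around p₀.
  3. Walk through sorted points, maintaining a stack; pop the top while the last three entries make a non-left turn (cross product ≤ 0).
  4. Final stack is the convex hull in CCW order: (-10, -10), (8, -6), (10, -1), (-4, 0), (-9, -5).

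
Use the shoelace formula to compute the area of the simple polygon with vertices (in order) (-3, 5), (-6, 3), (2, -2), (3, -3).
Area = 33/2

Shoelace formula: Area = (1/2) |Σ_i (x_i · y_{i+1} − x_{i+1} · y_i)| (indices mod n). Compute each cross term:
  (-3)(3) − (-6)(5) = 21
  (-6)(-2) − (2)(3) = 6
  (2)(-3) − (3)(-2) = 0
  (3)(5) − (-3)(-3) = 6
Sum = 33, so (signed) Area = 33/2 = 33/2, |Area| = 33/2.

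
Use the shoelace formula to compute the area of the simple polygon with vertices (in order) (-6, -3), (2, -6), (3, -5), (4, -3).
Area = 31/2

Shoelace formula: Area = (1/2) |Σ_i (x_i · y_{i+1} − x_{i+1} · y_i)| (indices mod n). Compute each cross term:
  (-6)(-6) − (2)(-3) = 42
  (2)(-5) − (3)(-6) = 8
  (3)(-3) − (4)(-5) = 11
  (4)(-3) − (-6)(-3) = -30
Sum = 31, so (signed) Area = 31/2 = 31/2, |Area| = 31/2.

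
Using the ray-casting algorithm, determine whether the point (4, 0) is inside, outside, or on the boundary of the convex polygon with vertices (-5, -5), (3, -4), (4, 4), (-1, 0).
The point (4, 0) lies strictly outside the polygon

Cast a horizontal ray to the right from the query point and count how many polygon edges it crosses (each edge strictly once or zero times, handled with the usual half-open convention). 
Parity of crossings → even ⇒ outside.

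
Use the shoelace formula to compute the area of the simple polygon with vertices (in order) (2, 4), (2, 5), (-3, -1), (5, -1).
Area = 45/2

Shoelace formula: Area = (1/2) |Σ_i (x_i · y_{i+1} − x_{i+1} · y_i)| (indices mod n). Compute each cross term:
  (2)(5) − (2)(4) = 2
  (2)(-1) − (-3)(5) = 13
  (-3)(-1) − (5)(-1) = 8
  (5)(4) − (2)(-1) = 22
Sum = 45, so (signed) Area = 45/2 = 45/2, |Area| = 45/2.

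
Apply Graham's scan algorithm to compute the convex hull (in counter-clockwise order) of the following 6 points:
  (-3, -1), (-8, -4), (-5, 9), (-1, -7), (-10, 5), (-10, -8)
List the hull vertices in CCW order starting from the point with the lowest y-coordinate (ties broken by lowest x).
Hull (CCW) = [(-10, -8), (-1, -7), (-5, 9), (-10, 5)]

Graham scan procedure:
  1. Find the pivot p₀ = point with lowest y (tie → lowest x): (-10, -8).
  2. Sort the remaining points by polar angle around p₀.
  3. Walk through sorted points, maintaining a stack; pop the top while the last three entries make a non-left turn (cross product ≤ 0).
  4. Final stack is the convex hull in CCW order: (-10, -8), (-1, -7), (-5, 9), (-10, 5).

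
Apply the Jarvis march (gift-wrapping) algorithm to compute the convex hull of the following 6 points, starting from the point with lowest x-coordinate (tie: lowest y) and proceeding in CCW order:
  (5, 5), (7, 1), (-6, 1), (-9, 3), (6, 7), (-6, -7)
Hull (CCW) = [(-9, 3), (-6, -7), (7, 1), (6, 7)]

Jarvis march: at each step, from the current hull vertex p, select the next vertex q as the point such that every other point lies strictly to the left of (or on) the directed line p → q. (Equivalently: for every other point r, the cross product (q − p) × (r − p) ≥ 0.)
Starting point (lowest x, tie lowest y): (-9, 3). Wrap until returning to start. Resulting hull: (-9, 3), (-6, -7), (7, 1), (6, 7).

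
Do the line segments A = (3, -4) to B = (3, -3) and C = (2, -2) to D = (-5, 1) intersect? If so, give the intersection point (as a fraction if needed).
No (intersection of containing lines falls outside at least one segment)

Parametrize and solve: t = 11/7, s = -1/7. At least one of these is outside [0, 1], so the segments do not intersect.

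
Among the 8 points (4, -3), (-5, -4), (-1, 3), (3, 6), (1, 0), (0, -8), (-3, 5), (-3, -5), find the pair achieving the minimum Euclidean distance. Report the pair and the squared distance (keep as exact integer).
Pair = ((-5, -4), (-3, -5)); squared distance = 5

Compute all C(8, 2) = 28 pairwise squared distances (x_i − x_j)² + (y_i − y_j)². The minimum is 5, attained by the pair ((-5, -4), (-3, -5)).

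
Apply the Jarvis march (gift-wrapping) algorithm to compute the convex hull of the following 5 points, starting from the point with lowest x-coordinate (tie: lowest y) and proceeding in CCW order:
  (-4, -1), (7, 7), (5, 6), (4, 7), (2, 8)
Hull (CCW) = [(-4, -1), (7, 7), (2, 8)]

Jarvis march: at each step, from the current hull vertex p, select the next vertex q as the point such that every other point lies strictly to the left of (or on) the directed line p → q. (Equivalently: for every other point r, the cross product (q − p) × (r − p) ≥ 0.)
Starting point (lowest x, tie lowest y): (-4, -1). Wrap until returning to start. Resulting hull: (-4, -1), (7, 7), (2, 8).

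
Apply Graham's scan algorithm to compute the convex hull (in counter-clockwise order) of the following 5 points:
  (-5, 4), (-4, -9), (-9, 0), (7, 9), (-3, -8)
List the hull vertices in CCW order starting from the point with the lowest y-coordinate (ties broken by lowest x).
Hull (CCW) = [(-4, -9), (-3, -8), (7, 9), (-5, 4), (-9, 0)]

Graham scan procedure:
  1. Find the pivot p₀ = point with lowest y (tie → lowest x): (-4, -9).
  2. Sort the remaining points by polar angle around p₀.
  3. Walk through sorted points, maintaining a stack; pop the top while the last three entries make a non-left turn (cross product ≤ 0).
  4. Final stack is the convex hull in CCW order: (-4, -9), (-3, -8), (7, 9), (-5, 4), (-9, 0).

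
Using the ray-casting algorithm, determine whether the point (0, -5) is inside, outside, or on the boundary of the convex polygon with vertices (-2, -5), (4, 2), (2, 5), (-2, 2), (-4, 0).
The point (0, -5) lies strictly outside the polygon

Cast a horizontal ray to the right from the query point and count how many polygon edges it crosses (each edge strictly once or zero times, handled with the usual half-open convention). 
Parity of crossings → even ⇒ outside.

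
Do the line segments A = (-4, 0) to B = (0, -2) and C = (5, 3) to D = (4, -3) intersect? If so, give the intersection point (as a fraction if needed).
No (intersection of containing lines falls outside at least one segment)

Parametrize and solve: t = 51/26, s = 15/13. At least one of these is outside [0, 1], so the segments do not intersect.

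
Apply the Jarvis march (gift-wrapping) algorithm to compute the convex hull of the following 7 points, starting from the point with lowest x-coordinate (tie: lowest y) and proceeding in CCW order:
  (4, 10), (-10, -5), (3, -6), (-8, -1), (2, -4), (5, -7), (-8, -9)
Hull (CCW) = [(-10, -5), (-8, -9), (5, -7), (4, 10), (-8, -1)]

Jarvis march: at each step, from the current hull vertex p, select the next vertex q as the point such that every other point lies strictly to the left of (or on) the directed line p → q. (Equivalently: for every other point r, the cross product (q − p) × (r − p) ≥ 0.)
Starting point (lowest x, tie lowest y): (-10, -5). Wrap until returning to start. Resulting hull: (-10, -5), (-8, -9), (5, -7), (4, 10), (-8, -1).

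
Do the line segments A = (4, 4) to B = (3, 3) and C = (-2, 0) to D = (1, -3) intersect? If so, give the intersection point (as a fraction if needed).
No (intersection of containing lines falls outside at least one segment)

Parametrize and solve: t = 5, s = 1/3. At least one of these is outside [0, 1], so the segments do not intersect.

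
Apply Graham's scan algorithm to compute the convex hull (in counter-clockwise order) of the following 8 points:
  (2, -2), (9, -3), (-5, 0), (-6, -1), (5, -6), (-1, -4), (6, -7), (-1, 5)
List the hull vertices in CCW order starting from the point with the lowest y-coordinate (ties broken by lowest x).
Hull (CCW) = [(6, -7), (9, -3), (-1, 5), (-6, -1), (-1, -4)]

Graham scan procedure:
  1. Find the pivot p₀ = point with lowest y (tie → lowest x): (6, -7).
  2. Sort the remaining points by polar angle around p₀.
  3. Walk through sorted points, maintaining a stack; pop the top while the last three entries make a non-left turn (cross product ≤ 0).
  4. Final stack is the convex hull in CCW order: (6, -7), (9, -3), (-1, 5), (-6, -1), (-1, -4).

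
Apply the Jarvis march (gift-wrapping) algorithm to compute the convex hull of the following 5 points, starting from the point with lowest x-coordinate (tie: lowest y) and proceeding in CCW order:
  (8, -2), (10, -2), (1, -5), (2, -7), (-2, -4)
Hull (CCW) = [(-2, -4), (2, -7), (10, -2), (8, -2)]

Jarvis march: at each step, from the current hull vertex p, select the next vertex q as the point such that every other point lies strictly to the left of (or on) the directed line p → q. (Equivalently: for every other point r, the cross product (q − p) × (r − p) ≥ 0.)
Starting point (lowest x, tie lowest y): (-2, -4). Wrap until returning to start. Resulting hull: (-2, -4), (2, -7), (10, -2), (8, -2).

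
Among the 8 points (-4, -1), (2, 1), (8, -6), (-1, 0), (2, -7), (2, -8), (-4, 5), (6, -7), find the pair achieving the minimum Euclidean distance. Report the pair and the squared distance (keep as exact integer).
Pair = ((2, -7), (2, -8)); squared distance = 1

Compute all C(8, 2) = 28 pairwise squared distances (x_i − x_j)² + (y_i − y_j)². The minimum is 1, attained by the pair ((2, -7), (2, -8)).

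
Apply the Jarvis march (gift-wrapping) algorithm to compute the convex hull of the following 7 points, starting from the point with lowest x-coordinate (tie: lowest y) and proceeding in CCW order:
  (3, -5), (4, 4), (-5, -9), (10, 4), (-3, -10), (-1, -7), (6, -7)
Hull (CCW) = [(-5, -9), (-3, -10), (6, -7), (10, 4), (4, 4)]

Jarvis march: at each step, from the current hull vertex p, select the next vertex q as the point such that every other point lies strictly to the left of (or on) the directed line p → q. (Equivalently: for every other point r, the cross product (q − p) × (r − p) ≥ 0.)
Starting point (lowest x, tie lowest y): (-5, -9). Wrap until returning to start. Resulting hull: (-5, -9), (-3, -10), (6, -7), (10, 4), (4, 4).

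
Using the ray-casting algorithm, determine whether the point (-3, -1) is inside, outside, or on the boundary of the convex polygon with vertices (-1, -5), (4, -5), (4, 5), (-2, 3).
The point (-3, -1) lies strictly outside the polygon

Cast a horizontal ray to the right from the query point and count how many polygon edges it crosses (each edge strictly once or zero times, handled with the usual half-open convention). 
Parity of crossings → even ⇒ outside.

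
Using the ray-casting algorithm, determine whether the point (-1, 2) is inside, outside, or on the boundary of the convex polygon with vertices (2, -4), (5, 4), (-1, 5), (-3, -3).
The point (-1, 2) lies strictly inside the polygon

Cast a horizontal ray to the right from the query point and count how many polygon edges it crosses (each edge strictly once or zero times, handled with the usual half-open convention). 
Parity of crossings → odd ⇒ inside.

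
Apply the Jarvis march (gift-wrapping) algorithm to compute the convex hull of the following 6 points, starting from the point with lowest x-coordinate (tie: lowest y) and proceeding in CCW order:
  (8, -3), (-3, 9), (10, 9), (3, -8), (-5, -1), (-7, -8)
Hull (CCW) = [(-7, -8), (3, -8), (8, -3), (10, 9), (-3, 9)]

Jarvis march: at each step, from the current hull vertex p, select the next vertex q as the point such that every other point lies strictly to the left of (or on) the directed line p → q. (Equivalently: for every other point r, the cross product (q − p) × (r − p) ≥ 0.)
Starting point (lowest x, tie lowest y): (-7, -8). Wrap until returning to start. Resulting hull: (-7, -8), (3, -8), (8, -3), (10, 9), (-3, 9).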